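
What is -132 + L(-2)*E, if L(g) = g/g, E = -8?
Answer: -140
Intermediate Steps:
L(g) = 1
-132 + L(-2)*E = -132 + 1*(-8) = -132 - 8 = -140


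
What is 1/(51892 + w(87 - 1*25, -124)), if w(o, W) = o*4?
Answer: 1/52140 ≈ 1.9179e-5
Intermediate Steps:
w(o, W) = 4*o
1/(51892 + w(87 - 1*25, -124)) = 1/(51892 + 4*(87 - 1*25)) = 1/(51892 + 4*(87 - 25)) = 1/(51892 + 4*62) = 1/(51892 + 248) = 1/52140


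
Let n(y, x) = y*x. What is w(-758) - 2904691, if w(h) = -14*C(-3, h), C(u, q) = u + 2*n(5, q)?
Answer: -2798529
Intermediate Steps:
n(y, x) = x*y
C(u, q) = u + 10*q (C(u, q) = u + 2*(q*5) = u + 2*(5*q) = u + 10*q)
w(h) = 42 - 140*h (w(h) = -14*(-3 + 10*h) = 42 - 140*h)
w(-758) - 2904691 = (42 - 140*(-758)) - 2904691 = (42 + 106120) - 2904691 = 106162 - 2904691 = -2798529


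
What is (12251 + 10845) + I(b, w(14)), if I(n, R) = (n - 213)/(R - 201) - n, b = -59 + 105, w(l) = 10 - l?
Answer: 4725417/205 ≈ 23051.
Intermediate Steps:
b = 46
I(n, R) = -n + (-213 + n)/(-201 + R) (I(n, R) = (-213 + n)/(-201 + R) - n = -n + (-213 + n)/(-201 + R))
(12251 + 10845) + I(b, w(14)) = (12251 + 10845) + (-213 + 202*46 - 1*(10 - 1*14)*46)/(-201 + (10 - 1*14)) = 23096 + (-213 + 9292 - 1*(10 - 14)*46)/(-201 + (10 - 14)) = 23096 + (-213 + 9292 - 1*(-4)*46)/(-201 - 4) = 23096 + (-213 + 9292 + 184)/(-205) = 23096 - 1/205*9263 = 23096 - 9263/205 = 4725417/205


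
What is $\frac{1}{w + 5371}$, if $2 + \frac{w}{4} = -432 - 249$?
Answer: $\frac{1}{2639} \approx 0.00037893$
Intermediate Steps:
$w = -2732$ ($w = -8 + 4 \left(-432 - 249\right) = -8 + 4 \left(-681\right) = -8 - 2724 = -2732$)
$\frac{1}{w + 5371} = \frac{1}{-2732 + 5371} = \frac{1}{2639}$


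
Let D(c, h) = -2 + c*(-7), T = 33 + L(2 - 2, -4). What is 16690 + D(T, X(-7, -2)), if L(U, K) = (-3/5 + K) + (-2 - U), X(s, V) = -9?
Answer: 82516/5 ≈ 16503.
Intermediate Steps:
L(U, K) = -13/5 + K - U (L(U, K) = (-3*⅕ + K) + (-2 - U) = (-⅗ + K) + (-2 - U) = -13/5 + K - U)
T = 132/5 (T = 33 + (-13/5 - 4 - (2 - 2)) = 33 + (-13/5 - 4 - 1*0) = 33 + (-13/5 - 4 + 0) = 33 - 33/5 = 132/5 ≈ 26.400)
D(c, h) = -2 - 7*c
16690 + D(T, X(-7, -2)) = 16690 + (-2 - 7*132/5) = 16690 + (-2 - 924/5) = 16690 - 934/5 = 82516/5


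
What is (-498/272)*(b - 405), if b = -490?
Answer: 222855/136 ≈ 1638.6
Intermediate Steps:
(-498/272)*(b - 405) = (-498/272)*(-490 - 405) = -498*1/272*(-895) = -249/136*(-895) = 222855/136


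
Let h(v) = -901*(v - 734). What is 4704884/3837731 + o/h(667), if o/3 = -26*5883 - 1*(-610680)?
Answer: 5553861458774/231672307277 ≈ 23.973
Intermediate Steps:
h(v) = 661334 - 901*v (h(v) = -901*(-734 + v) = 661334 - 901*v)
o = 1373166 (o = 3*(-26*5883 - 1*(-610680)) = 3*(-152958 + 610680) = 3*457722 = 1373166)
4704884/3837731 + o/h(667) = 4704884/3837731 + 1373166/(661334 - 901*667) = 4704884*(1/3837731) + 1373166/(661334 - 600967) = 4704884/3837731 + 1373166/60367 = 5553861458774/231672307277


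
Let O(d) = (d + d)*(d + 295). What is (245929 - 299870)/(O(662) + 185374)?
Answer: -53941/1452442 ≈ -0.037138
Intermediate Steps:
O(d) = 2*d*(295 + d) (O(d) = (2*d)*(295 + d) = 2*d*(295 + d))
(245929 - 299870)/(O(662) + 185374) = (245929 - 299870)/(2*662*(295 + 662) + 185374) = -53941/(2*662*957 + 185374) = -53941/(1267068 + 185374) = -53941/1452442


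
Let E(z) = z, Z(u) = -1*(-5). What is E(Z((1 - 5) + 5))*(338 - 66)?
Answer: 1360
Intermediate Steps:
Z(u) = 5
E(Z((1 - 5) + 5))*(338 - 66) = 5*(338 - 66) = 5*272 = 1360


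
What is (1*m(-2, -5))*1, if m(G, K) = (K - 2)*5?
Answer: -35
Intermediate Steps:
m(G, K) = -10 + 5*K (m(G, K) = (-2 + K)*5 = -10 + 5*K)
(1*m(-2, -5))*1 = (1*(-10 + 5*(-5)))*1 = (1*(-10 - 25))*1 = (1*(-35))*1 = -35*1 = -35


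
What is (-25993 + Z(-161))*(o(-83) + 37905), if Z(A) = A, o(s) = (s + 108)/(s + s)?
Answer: -82283164785/83 ≈ -9.9136e+8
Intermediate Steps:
o(s) = (108 + s)/(2*s) (o(s) = (108 + s)/((2*s)) = (108 + s)*(1/(2*s)) = (108 + s)/(2*s))
(-25993 + Z(-161))*(o(-83) + 37905) = (-25993 - 161)*((½)*(108 - 83)/(-83) + 37905) = -26154*((½)*(-1/83)*25 + 37905) = -26154*(-25/166 + 37905) = -26154*6292205/166 = -82283164785/83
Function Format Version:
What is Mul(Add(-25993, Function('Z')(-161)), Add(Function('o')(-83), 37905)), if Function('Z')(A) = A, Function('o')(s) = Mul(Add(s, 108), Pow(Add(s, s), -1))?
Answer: Rational(-82283164785, 83) ≈ -9.9136e+8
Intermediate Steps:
Function('o')(s) = Mul(Rational(1, 2), Pow(s, -1), Add(108, s)) (Function('o')(s) = Mul(Add(108, s), Pow(Mul(2, s), -1)) = Mul(Add(108, s), Mul(Rational(1, 2), Pow(s, -1))) = Mul(Rational(1, 2), Pow(s, -1), Add(108, s)))
Mul(Add(-25993, Function('Z')(-161)), Add(Function('o')(-83), 37905)) = Mul(Add(-25993, -161), Add(Mul(Rational(1, 2), Pow(-83, -1), Add(108, -83)), 37905)) = Mul(-26154, Add(Mul(Rational(1, 2), Rational(-1, 83), 25), 37905)) = Mul(-26154, Add(Rational(-25, 166), 37905)) = Mul(-26154, Rational(6292205, 166)) = Rational(-82283164785, 83)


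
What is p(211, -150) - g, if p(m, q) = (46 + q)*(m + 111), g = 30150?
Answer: -63638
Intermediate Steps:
p(m, q) = (46 + q)*(111 + m)
p(211, -150) - g = (5106 + 46*211 + 111*(-150) + 211*(-150)) - 1*30150 = (5106 + 9706 - 16650 - 31650) - 30150 = -33488 - 30150 = -63638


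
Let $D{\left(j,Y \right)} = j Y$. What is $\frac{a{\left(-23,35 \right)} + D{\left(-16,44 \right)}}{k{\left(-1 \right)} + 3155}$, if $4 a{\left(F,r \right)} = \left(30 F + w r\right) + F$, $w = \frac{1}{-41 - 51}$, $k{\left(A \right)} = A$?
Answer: $- \frac{324703}{1160672} \approx -0.27975$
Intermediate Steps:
$D{\left(j,Y \right)} = Y j$
$w = - \frac{1}{92}$ ($w = \frac{1}{-92} = - \frac{1}{92} \approx -0.01087$)
$a{\left(F,r \right)} = - \frac{r}{368} + \frac{31 F}{4}$ ($a{\left(F,r \right)} = \frac{\left(30 F - \frac{r}{92}\right) + F}{4} = \frac{31 F - \frac{r}{92}}{4} = - \frac{r}{368} + \frac{31 F}{4}$)
$\frac{a{\left(-23,35 \right)} + D{\left(-16,44 \right)}}{k{\left(-1 \right)} + 3155} = \frac{\left(\left(- \frac{1}{368}\right) 35 + \frac{31}{4} \left(-23\right)\right) + 44 \left(-16\right)}{-1 + 3155} = \frac{\left(- \frac{35}{368} - \frac{713}{4}\right) - 704}{3154} = \left(- \frac{65631}{368} - 704\right) \frac{1}{3154} = \left(- \frac{324703}{368}\right) \frac{1}{3154} = - \frac{324703}{1160672}$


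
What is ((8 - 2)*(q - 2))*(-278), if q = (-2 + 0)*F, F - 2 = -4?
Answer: -3336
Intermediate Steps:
F = -2 (F = 2 - 4 = -2)
q = 4 (q = (-2 + 0)*(-2) = -2*(-2) = 4)
((8 - 2)*(q - 2))*(-278) = ((8 - 2)*(4 - 2))*(-278) = (6*2)*(-278) = 12*(-278) = -3336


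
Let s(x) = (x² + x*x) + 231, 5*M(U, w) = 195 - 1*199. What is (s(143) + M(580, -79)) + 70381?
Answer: 557546/5 ≈ 1.1151e+5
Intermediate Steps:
M(U, w) = -⅘ (M(U, w) = (195 - 1*199)/5 = (195 - 199)/5 = (⅕)*(-4) = -⅘)
s(x) = 231 + 2*x² (s(x) = (x² + x²) + 231 = 2*x² + 231 = 231 + 2*x²)
(s(143) + M(580, -79)) + 70381 = ((231 + 2*143²) - ⅘) + 70381 = ((231 + 2*20449) - ⅘) + 70381 = ((231 + 40898) - ⅘) + 70381 = (41129 - ⅘) + 70381 = 205641/5 + 70381 = 557546/5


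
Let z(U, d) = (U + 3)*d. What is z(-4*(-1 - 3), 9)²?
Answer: 29241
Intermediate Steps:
z(U, d) = d*(3 + U) (z(U, d) = (3 + U)*d = d*(3 + U))
z(-4*(-1 - 3), 9)² = (9*(3 - 4*(-1 - 3)))² = (9*(3 - 4*(-4)))² = (9*(3 + 16))² = (9*19)² = 171² = 29241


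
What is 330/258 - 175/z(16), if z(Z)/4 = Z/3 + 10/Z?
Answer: -37285/6149 ≈ -6.0636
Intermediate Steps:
z(Z) = 40/Z + 4*Z/3 (z(Z) = 4*(Z/3 + 10/Z) = 4*(10/Z + Z/3) = 40/Z + 4*Z/3)
330/258 - 175/z(16) = 330/258 - 175/(40/16 + (4/3)*16) = 330*(1/258) - 175/(40*(1/16) + 64/3) = 55/43 - 175/(5/2 + 64/3) = 55/43 - 175/143/6 = 55/43 - 175*6/143 = 55/43 - 1050/143 = -37285/6149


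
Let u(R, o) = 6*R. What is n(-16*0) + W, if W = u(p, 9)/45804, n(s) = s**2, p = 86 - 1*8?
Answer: 39/3817 ≈ 0.010217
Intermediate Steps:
p = 78 (p = 86 - 8 = 78)
W = 39/3817 (W = (6*78)/45804 = 468*(1/45804) = 39/3817 ≈ 0.010217)
n(-16*0) + W = (-16*0)**2 + 39/3817 = 0**2 + 39/3817 = 0 + 39/3817 = 39/3817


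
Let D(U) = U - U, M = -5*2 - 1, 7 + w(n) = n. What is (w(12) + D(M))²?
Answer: 25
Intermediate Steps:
w(n) = -7 + n
M = -11 (M = -10 - 1 = -11)
D(U) = 0
(w(12) + D(M))² = ((-7 + 12) + 0)² = (5 + 0)² = 5² = 25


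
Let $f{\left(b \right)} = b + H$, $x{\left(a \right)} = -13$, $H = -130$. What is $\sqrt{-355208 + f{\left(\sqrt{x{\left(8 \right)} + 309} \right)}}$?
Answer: $\sqrt{-355338 + 2 \sqrt{74}} \approx 596.09 i$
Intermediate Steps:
$f{\left(b \right)} = -130 + b$ ($f{\left(b \right)} = b - 130 = -130 + b$)
$\sqrt{-355208 + f{\left(\sqrt{x{\left(8 \right)} + 309} \right)}} = \sqrt{-355208 - \left(130 - \sqrt{-13 + 309}\right)} = \sqrt{-355208 - \left(130 - \sqrt{296}\right)} = \sqrt{-355208 - \left(130 - 2 \sqrt{74}\right)} = \sqrt{-355338 + 2 \sqrt{74}}$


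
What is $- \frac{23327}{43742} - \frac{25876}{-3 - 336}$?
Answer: $\frac{1123960139}{14828538} \approx 75.797$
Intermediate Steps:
$- \frac{23327}{43742} - \frac{25876}{-3 - 336} = \left(-23327\right) \frac{1}{43742} - \frac{25876}{-3 - 336} = - \frac{23327}{43742} - \frac{25876}{-339} = - \frac{23327}{43742} - - \frac{25876}{339} = - \frac{23327}{43742} + \frac{25876}{339} = \frac{1123960139}{14828538}$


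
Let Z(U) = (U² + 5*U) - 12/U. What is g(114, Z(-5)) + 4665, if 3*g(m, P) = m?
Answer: 4703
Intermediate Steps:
Z(U) = U² - 12/U + 5*U
g(m, P) = m/3
g(114, Z(-5)) + 4665 = (⅓)*114 + 4665 = 38 + 4665 = 4703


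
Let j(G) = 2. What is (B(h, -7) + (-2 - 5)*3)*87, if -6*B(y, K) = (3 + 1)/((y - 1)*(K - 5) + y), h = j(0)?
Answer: -9106/5 ≈ -1821.2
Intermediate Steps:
h = 2
B(y, K) = -2/(3*(y + (-1 + y)*(-5 + K))) (B(y, K) = -(3 + 1)/(6*((y - 1)*(K - 5) + y)) = -2/(3*((-1 + y)*(-5 + K) + y)) = -2/(3*(y + (-1 + y)*(-5 + K))))
(B(h, -7) + (-2 - 5)*3)*87 = (-2/(15 - 12*2 - 3*(-7) + 3*(-7)*2) + (-2 - 5)*3)*87 = (-2/(15 - 24 + 21 - 42) - 7*3)*87 = (-2/(-30) - 21)*87 = (-2*(-1/30) - 21)*87 = (1/15 - 21)*87 = -314/15*87 = -9106/5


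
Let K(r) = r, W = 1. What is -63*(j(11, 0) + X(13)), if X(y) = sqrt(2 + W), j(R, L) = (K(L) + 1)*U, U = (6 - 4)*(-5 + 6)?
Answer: -126 - 63*sqrt(3) ≈ -235.12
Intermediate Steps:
U = 2 (U = 2*1 = 2)
j(R, L) = 2 + 2*L (j(R, L) = (L + 1)*2 = (1 + L)*2 = 2 + 2*L)
X(y) = sqrt(3) (X(y) = sqrt(2 + 1) = sqrt(3))
-63*(j(11, 0) + X(13)) = -63*((2 + 2*0) + sqrt(3)) = -63*((2 + 0) + sqrt(3)) = -63*(2 + sqrt(3)) = -126 - 63*sqrt(3)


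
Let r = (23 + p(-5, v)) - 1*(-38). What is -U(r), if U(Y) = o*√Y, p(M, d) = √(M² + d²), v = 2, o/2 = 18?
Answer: -36*√(61 + √29) ≈ -293.32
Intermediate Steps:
o = 36 (o = 2*18 = 36)
r = 61 + √29 (r = (23 + √((-5)² + 2²)) - 1*(-38) = (23 + √(25 + 4)) + 38 = (23 + √29) + 38 = 61 + √29 ≈ 66.385)
U(Y) = 36*√Y
-U(r) = -36*√(61 + √29)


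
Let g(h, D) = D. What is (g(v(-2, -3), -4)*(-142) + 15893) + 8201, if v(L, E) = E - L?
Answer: 24662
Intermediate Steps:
(g(v(-2, -3), -4)*(-142) + 15893) + 8201 = (-4*(-142) + 15893) + 8201 = (568 + 15893) + 8201 = 16461 + 8201 = 24662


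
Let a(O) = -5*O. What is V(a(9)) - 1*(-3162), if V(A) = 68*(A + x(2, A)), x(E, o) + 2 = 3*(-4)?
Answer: -850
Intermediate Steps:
x(E, o) = -14 (x(E, o) = -2 + 3*(-4) = -2 - 12 = -14)
V(A) = -952 + 68*A (V(A) = 68*(A - 14) = 68*(-14 + A) = -952 + 68*A)
V(a(9)) - 1*(-3162) = (-952 + 68*(-5*9)) - 1*(-3162) = (-952 + 68*(-45)) + 3162 = (-952 - 3060) + 3162 = -4012 + 3162 = -850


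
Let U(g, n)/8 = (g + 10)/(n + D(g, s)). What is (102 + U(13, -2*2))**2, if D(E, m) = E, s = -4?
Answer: 1214404/81 ≈ 14993.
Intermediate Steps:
U(g, n) = 8*(10 + g)/(g + n) (U(g, n) = 8*((g + 10)/(n + g)) = 8*((10 + g)/(g + n)) = 8*(10 + g)/(g + n))
(102 + U(13, -2*2))**2 = (102 + 8*(10 + 13)/(13 - 2*2))**2 = (102 + 8*23/(13 - 4))**2 = (102 + 8*23/9)**2 = (102 + 8*(1/9)*23)**2 = (102 + 184/9)**2 = (1102/9)**2 = 1214404/81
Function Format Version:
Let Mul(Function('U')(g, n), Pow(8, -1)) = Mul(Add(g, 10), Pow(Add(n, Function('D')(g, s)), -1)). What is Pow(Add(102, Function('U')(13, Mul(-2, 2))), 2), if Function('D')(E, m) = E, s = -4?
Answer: Rational(1214404, 81) ≈ 14993.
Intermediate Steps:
Function('U')(g, n) = Mul(8, Pow(Add(g, n), -1), Add(10, g)) (Function('U')(g, n) = Mul(8, Mul(Add(g, 10), Pow(Add(n, g), -1))) = Mul(8, Mul(Add(10, g), Pow(Add(g, n), -1))) = Mul(8, Mul(Pow(Add(g, n), -1), Add(10, g))) = Mul(8, Pow(Add(g, n), -1), Add(10, g)))
Pow(Add(102, Function('U')(13, Mul(-2, 2))), 2) = Pow(Add(102, Mul(8, Pow(Add(13, Mul(-2, 2)), -1), Add(10, 13))), 2) = Pow(Add(102, Mul(8, Pow(Add(13, -4), -1), 23)), 2) = Pow(Add(102, Mul(8, Pow(9, -1), 23)), 2) = Pow(Add(102, Mul(8, Rational(1, 9), 23)), 2) = Pow(Add(102, Rational(184, 9)), 2) = Pow(Rational(1102, 9), 2) = Rational(1214404, 81)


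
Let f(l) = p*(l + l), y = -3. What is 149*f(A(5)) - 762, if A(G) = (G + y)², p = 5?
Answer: 5198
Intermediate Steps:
A(G) = (-3 + G)² (A(G) = (G - 3)² = (-3 + G)²)
f(l) = 10*l (f(l) = 5*(l + l) = 5*(2*l) = 10*l)
149*f(A(5)) - 762 = 149*(10*(-3 + 5)²) - 762 = 149*(10*2²) - 762 = 149*(10*4) - 762 = 149*40 - 762 = 5960 - 762 = 5198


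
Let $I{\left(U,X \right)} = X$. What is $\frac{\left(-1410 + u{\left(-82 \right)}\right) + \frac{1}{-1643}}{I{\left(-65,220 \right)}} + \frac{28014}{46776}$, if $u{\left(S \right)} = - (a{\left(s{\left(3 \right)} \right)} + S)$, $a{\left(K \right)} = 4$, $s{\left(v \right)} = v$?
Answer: $- \frac{960856872}{176121385} \approx -5.4557$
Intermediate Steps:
$u{\left(S \right)} = -4 - S$ ($u{\left(S \right)} = - (4 + S) = -4 - S$)
$\frac{\left(-1410 + u{\left(-82 \right)}\right) + \frac{1}{-1643}}{I{\left(-65,220 \right)}} + \frac{28014}{46776} = \frac{\left(-1410 - -78\right) + \frac{1}{-1643}}{220} + \frac{28014}{46776} = \left(\left(-1410 + \left(-4 + 82\right)\right) - \frac{1}{1643}\right) \frac{1}{220} + 28014 \cdot \frac{1}{46776} = \left(\left(-1410 + 78\right) - \frac{1}{1643}\right) \frac{1}{220} + \frac{4669}{7796} = \left(-1332 - \frac{1}{1643}\right) \frac{1}{220} + \frac{4669}{7796} = \left(- \frac{2188477}{1643}\right) \frac{1}{220} + \frac{4669}{7796} = - \frac{2188477}{361460} + \frac{4669}{7796} = - \frac{960856872}{176121385}$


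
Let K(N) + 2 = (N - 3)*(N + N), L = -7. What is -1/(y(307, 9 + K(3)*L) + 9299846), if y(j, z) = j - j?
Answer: -1/9299846 ≈ -1.0753e-7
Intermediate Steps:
K(N) = -2 + 2*N*(-3 + N) (K(N) = -2 + (N - 3)*(N + N) = -2 + (-3 + N)*(2*N) = -2 + 2*N*(-3 + N))
y(j, z) = 0
-1/(y(307, 9 + K(3)*L) + 9299846) = -1/(0 + 9299846) = -1/9299846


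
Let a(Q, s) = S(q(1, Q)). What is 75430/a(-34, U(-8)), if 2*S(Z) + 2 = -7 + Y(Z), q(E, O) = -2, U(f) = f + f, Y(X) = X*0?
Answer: -150860/9 ≈ -16762.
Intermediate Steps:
Y(X) = 0
U(f) = 2*f
S(Z) = -9/2 (S(Z) = -1 + (-7 + 0)/2 = -1 + (½)*(-7) = -1 - 7/2 = -9/2)
a(Q, s) = -9/2
75430/a(-34, U(-8)) = 75430/(-9/2) = 75430*(-2/9) = -150860/9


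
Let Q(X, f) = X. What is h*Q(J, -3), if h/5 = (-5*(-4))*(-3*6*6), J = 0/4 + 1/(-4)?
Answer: 2700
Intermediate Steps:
J = -¼ (J = 0*(¼) + 1*(-¼) = 0 - ¼ = -¼ ≈ -0.25000)
h = -10800 (h = 5*((-5*(-4))*(-3*6*6)) = 5*(20*(-18*6)) = 5*(20*(-108)) = 5*(-2160) = -10800)
h*Q(J, -3) = -10800*(-¼) = 2700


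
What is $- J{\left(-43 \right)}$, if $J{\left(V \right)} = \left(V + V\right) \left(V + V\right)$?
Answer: $-7396$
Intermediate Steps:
$J{\left(V \right)} = 4 V^{2}$ ($J{\left(V \right)} = 2 V 2 V = 4 V^{2}$)
$- J{\left(-43 \right)} = - 4 \left(-43\right)^{2} = - 4 \cdot 1849 = \left(-1\right) 7396 = -7396$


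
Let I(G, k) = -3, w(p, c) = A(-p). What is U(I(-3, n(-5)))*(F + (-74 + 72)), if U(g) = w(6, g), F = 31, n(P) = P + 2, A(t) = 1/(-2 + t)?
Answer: -29/8 ≈ -3.6250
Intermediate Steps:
n(P) = 2 + P
w(p, c) = 1/(-2 - p)
U(g) = -1/8 (U(g) = -1/(2 + 6) = -1/8)
U(I(-3, n(-5)))*(F + (-74 + 72)) = -(31 + (-74 + 72))/8 = -(31 - 2)/8 = -1/8*29 = -29/8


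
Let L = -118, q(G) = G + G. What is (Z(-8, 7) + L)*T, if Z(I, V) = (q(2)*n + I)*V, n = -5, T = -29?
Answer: 9106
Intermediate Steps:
q(G) = 2*G
Z(I, V) = V*(-20 + I) (Z(I, V) = ((2*2)*(-5) + I)*V = (4*(-5) + I)*V = (-20 + I)*V = V*(-20 + I))
(Z(-8, 7) + L)*T = (7*(-20 - 8) - 118)*(-29) = (7*(-28) - 118)*(-29) = (-196 - 118)*(-29) = -314*(-29) = 9106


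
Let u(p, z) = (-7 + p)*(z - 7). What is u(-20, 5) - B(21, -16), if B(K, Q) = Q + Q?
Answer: 86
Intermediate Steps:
B(K, Q) = 2*Q
u(p, z) = (-7 + p)*(-7 + z)
u(-20, 5) - B(21, -16) = (49 - 7*(-20) - 7*5 - 20*5) - 2*(-16) = (49 + 140 - 35 - 100) - 1*(-32) = 54 + 32 = 86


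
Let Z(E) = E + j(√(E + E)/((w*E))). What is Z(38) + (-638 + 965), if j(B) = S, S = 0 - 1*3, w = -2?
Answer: 362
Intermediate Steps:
S = -3 (S = 0 - 3 = -3)
j(B) = -3
Z(E) = -3 + E (Z(E) = E - 3 = -3 + E)
Z(38) + (-638 + 965) = (-3 + 38) + (-638 + 965) = 35 + 327 = 362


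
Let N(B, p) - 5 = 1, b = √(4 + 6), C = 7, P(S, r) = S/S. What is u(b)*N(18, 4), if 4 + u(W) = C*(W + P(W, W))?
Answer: 18 + 42*√10 ≈ 150.82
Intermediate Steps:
P(S, r) = 1
b = √10 ≈ 3.1623
u(W) = 3 + 7*W (u(W) = -4 + 7*(W + 1) = -4 + 7*(1 + W) = -4 + (7 + 7*W) = 3 + 7*W)
N(B, p) = 6 (N(B, p) = 5 + 1 = 6)
u(b)*N(18, 4) = (3 + 7*√10)*6 = 18 + 42*√10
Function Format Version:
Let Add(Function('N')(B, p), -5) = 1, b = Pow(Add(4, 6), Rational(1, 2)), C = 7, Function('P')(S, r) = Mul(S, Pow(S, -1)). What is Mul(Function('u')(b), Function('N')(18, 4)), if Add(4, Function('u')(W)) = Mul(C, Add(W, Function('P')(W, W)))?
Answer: Add(18, Mul(42, Pow(10, Rational(1, 2)))) ≈ 150.82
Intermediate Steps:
Function('P')(S, r) = 1
b = Pow(10, Rational(1, 2)) ≈ 3.1623
Function('u')(W) = Add(3, Mul(7, W)) (Function('u')(W) = Add(-4, Mul(7, Add(W, 1))) = Add(-4, Mul(7, Add(1, W))) = Add(-4, Add(7, Mul(7, W))) = Add(3, Mul(7, W)))
Function('N')(B, p) = 6 (Function('N')(B, p) = Add(5, 1) = 6)
Mul(Function('u')(b), Function('N')(18, 4)) = Mul(Add(3, Mul(7, Pow(10, Rational(1, 2)))), 6) = Add(18, Mul(42, Pow(10, Rational(1, 2))))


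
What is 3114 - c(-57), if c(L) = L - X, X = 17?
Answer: 3188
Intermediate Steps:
c(L) = -17 + L (c(L) = L - 1*17 = L - 17 = -17 + L)
3114 - c(-57) = 3114 - (-17 - 57) = 3114 - 1*(-74) = 3114 + 74 = 3188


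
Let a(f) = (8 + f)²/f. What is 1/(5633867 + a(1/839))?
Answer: 839/4771878782 ≈ 1.7582e-7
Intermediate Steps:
a(f) = (8 + f)²/f
1/(5633867 + a(1/839)) = 1/(5633867 + (8 + 1/839)²/(1/839)) = 1/(5633867 + 839*(6713/839)²) = 1/(5633867 + 839*(45064369/703921)) = 1/(5633867 + 45064369/839) = 1/(4771878782/839) = 839/4771878782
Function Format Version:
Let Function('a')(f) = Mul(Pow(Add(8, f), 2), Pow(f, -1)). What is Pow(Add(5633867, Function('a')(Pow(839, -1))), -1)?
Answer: Rational(839, 4771878782) ≈ 1.7582e-7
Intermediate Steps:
Function('a')(f) = Mul(Pow(f, -1), Pow(Add(8, f), 2))
Pow(Add(5633867, Function('a')(Pow(839, -1))), -1) = Pow(Add(5633867, Mul(Pow(Pow(839, -1), -1), Pow(Add(8, Pow(839, -1)), 2))), -1) = Pow(Add(5633867, Mul(Pow(Rational(1, 839), -1), Pow(Add(8, Rational(1, 839)), 2))), -1) = Pow(Add(5633867, Mul(839, Pow(Rational(6713, 839), 2))), -1) = Pow(Add(5633867, Mul(839, Rational(45064369, 703921))), -1) = Pow(Add(5633867, Rational(45064369, 839)), -1) = Pow(Rational(4771878782, 839), -1) = Rational(839, 4771878782)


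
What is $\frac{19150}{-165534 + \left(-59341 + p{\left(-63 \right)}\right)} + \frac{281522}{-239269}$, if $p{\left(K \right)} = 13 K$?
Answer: $- \frac{34059913809}{27000788843} \approx -1.2614$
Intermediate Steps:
$\frac{19150}{-165534 + \left(-59341 + p{\left(-63 \right)}\right)} + \frac{281522}{-239269} = \frac{19150}{-165534 + \left(-59341 + 13 \left(-63\right)\right)} + \frac{281522}{-239269} = \frac{19150}{-165534 - 60160} + 281522 \left(- \frac{1}{239269}\right) = \frac{19150}{-165534 - 60160} - \frac{281522}{239269} = \frac{19150}{-225694} - \frac{281522}{239269} = 19150 \left(- \frac{1}{225694}\right) - \frac{281522}{239269} = - \frac{9575}{112847} - \frac{281522}{239269} = - \frac{34059913809}{27000788843}$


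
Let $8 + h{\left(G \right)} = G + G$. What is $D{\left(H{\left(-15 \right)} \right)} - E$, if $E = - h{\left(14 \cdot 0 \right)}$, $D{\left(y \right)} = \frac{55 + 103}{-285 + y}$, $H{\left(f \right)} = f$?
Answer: $- \frac{1279}{150} \approx -8.5267$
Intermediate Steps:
$h{\left(G \right)} = -8 + 2 G$ ($h{\left(G \right)} = -8 + \left(G + G\right) = -8 + 2 G$)
$D{\left(y \right)} = \frac{158}{-285 + y}$
$E = 8$ ($E = - (-8 + 2 \cdot 14 \cdot 0) = - (-8 + 2 \cdot 0) = - (-8 + 0) = \left(-1\right) \left(-8\right) = 8$)
$D{\left(H{\left(-15 \right)} \right)} - E = \frac{158}{-285 - 15} - 8 = \frac{158}{-300} - 8 = 158 \left(- \frac{1}{300}\right) - 8 = - \frac{79}{150} - 8 = - \frac{1279}{150}$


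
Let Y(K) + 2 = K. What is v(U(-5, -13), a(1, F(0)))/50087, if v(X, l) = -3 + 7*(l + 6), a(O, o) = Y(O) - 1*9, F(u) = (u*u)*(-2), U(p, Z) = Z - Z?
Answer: -31/50087 ≈ -0.00061892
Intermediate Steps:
U(p, Z) = 0
Y(K) = -2 + K
F(u) = -2*u² (F(u) = u²*(-2) = -2*u²)
a(O, o) = -11 + O (a(O, o) = (-2 + O) - 1*9 = (-2 + O) - 9 = -11 + O)
v(X, l) = 39 + 7*l (v(X, l) = -3 + 7*(6 + l) = -3 + (42 + 7*l) = 39 + 7*l)
v(U(-5, -13), a(1, F(0)))/50087 = (39 + 7*(-11 + 1))/50087 = (39 + 7*(-10))*(1/50087) = (39 - 70)*(1/50087) = -31*1/50087 = -31/50087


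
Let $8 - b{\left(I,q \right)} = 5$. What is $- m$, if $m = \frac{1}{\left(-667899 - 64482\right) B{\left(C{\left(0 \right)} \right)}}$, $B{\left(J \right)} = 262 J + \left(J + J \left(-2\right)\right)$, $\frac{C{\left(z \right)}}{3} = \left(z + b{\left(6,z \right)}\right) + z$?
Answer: $\frac{1}{1720362969} \approx 5.8127 \cdot 10^{-10}$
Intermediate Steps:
$b{\left(I,q \right)} = 3$ ($b{\left(I,q \right)} = 8 - 5 = 3$)
$C{\left(z \right)} = 9 + 6 z$ ($C{\left(z \right)} = 3 \left(\left(z + 3\right) + z\right) = 3 \left(\left(3 + z\right) + z\right) = 3 \left(3 + 2 z\right) = 9 + 6 z$)
$B{\left(J \right)} = 261 J$ ($B{\left(J \right)} = 262 J + \left(J - 2 J\right) = 262 J - J = 261 J$)
$m = - \frac{1}{1720362969}$ ($m = \frac{1}{\left(-667899 - 64482\right) 261 \left(9 + 6 \cdot 0\right)} = \frac{1}{\left(-732381\right) 261 \left(9 + 0\right)} = - \frac{1}{732381 \cdot 261 \cdot 9} = - \frac{1}{732381 \cdot 2349} = \left(- \frac{1}{732381}\right) \frac{1}{2349} = - \frac{1}{1720362969} \approx -5.8127 \cdot 10^{-10}$)
$- m = \left(-1\right) \left(- \frac{1}{1720362969}\right) = \frac{1}{1720362969}$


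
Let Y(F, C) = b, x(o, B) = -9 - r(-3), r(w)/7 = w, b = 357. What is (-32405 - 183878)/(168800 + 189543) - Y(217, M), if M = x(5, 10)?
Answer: -128144734/358343 ≈ -357.60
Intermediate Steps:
r(w) = 7*w
x(o, B) = 12 (x(o, B) = -9 - 7*(-3) = -9 - 1*(-21) = -9 + 21 = 12)
M = 12
Y(F, C) = 357
(-32405 - 183878)/(168800 + 189543) - Y(217, M) = (-32405 - 183878)/(168800 + 189543) - 1*357 = -216283/358343 - 357 = -128144734/358343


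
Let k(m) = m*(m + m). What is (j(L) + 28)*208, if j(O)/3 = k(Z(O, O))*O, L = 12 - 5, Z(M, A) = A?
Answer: 433888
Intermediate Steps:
L = 7
k(m) = 2*m² (k(m) = m*(2*m) = 2*m²)
j(O) = 6*O³ (j(O) = 3*((2*O²)*O) = 3*(2*O³) = 6*O³)
(j(L) + 28)*208 = (6*7³ + 28)*208 = (6*343 + 28)*208 = (2058 + 28)*208 = 2086*208 = 433888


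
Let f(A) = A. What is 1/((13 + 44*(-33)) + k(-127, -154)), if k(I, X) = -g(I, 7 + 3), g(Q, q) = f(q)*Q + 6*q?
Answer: -1/229 ≈ -0.0043668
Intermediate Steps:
g(Q, q) = 6*q + Q*q (g(Q, q) = q*Q + 6*q = Q*q + 6*q = 6*q + Q*q)
k(I, X) = -60 - 10*I (k(I, X) = -(7 + 3)*(6 + I) = -10*(6 + I) = -(60 + 10*I) = -60 - 10*I)
1/((13 + 44*(-33)) + k(-127, -154)) = 1/((13 + 44*(-33)) + (-60 - 10*(-127))) = 1/((13 - 1452) + (-60 + 1270)) = 1/(-1439 + 1210) = 1/(-229) = -1/229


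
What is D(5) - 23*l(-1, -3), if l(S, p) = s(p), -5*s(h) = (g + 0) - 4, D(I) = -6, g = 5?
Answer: -7/5 ≈ -1.4000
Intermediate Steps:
s(h) = -⅕ (s(h) = -((5 + 0) - 4)/5 = -(5 - 4)/5 = -⅕*1 = -⅕)
l(S, p) = -⅕
D(5) - 23*l(-1, -3) = -6 - 23*(-⅕) = -6 + 23/5 = -7/5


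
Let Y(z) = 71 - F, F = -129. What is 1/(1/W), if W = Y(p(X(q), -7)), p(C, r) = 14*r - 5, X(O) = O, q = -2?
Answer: 200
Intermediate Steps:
p(C, r) = -5 + 14*r
Y(z) = 200 (Y(z) = 71 - 1*(-129) = 71 + 129 = 200)
W = 200
1/(1/W) = 1/(1/200) = 200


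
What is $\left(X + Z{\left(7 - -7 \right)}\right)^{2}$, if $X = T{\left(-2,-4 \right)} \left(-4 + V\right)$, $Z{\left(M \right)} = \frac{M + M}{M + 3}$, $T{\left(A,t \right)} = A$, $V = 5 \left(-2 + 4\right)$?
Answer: $\frac{30976}{289} \approx 107.18$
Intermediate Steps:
$V = 10$ ($V = 5 \cdot 2 = 10$)
$Z{\left(M \right)} = \frac{2 M}{3 + M}$
$X = -12$ ($X = - 2 \left(-4 + 10\right) = \left(-2\right) 6 = -12$)
$\left(X + Z{\left(7 - -7 \right)}\right)^{2} = \left(-12 + \frac{2 \left(7 - -7\right)}{3 + \left(7 - -7\right)}\right)^{2} = \left(-12 + \frac{2 \left(7 + 7\right)}{3 + \left(7 + 7\right)}\right)^{2} = \left(-12 + 2 \cdot 14 \frac{1}{3 + 14}\right)^{2} = \left(-12 + 2 \cdot 14 \cdot \frac{1}{17}\right)^{2} = \left(-12 + \frac{28}{17}\right)^{2} = \left(- \frac{176}{17}\right)^{2} = \frac{30976}{289}$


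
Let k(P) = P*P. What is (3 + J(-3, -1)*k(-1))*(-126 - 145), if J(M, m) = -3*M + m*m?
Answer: -3523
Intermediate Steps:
k(P) = P**2
J(M, m) = m**2 - 3*M (J(M, m) = -3*M + m**2 = m**2 - 3*M)
(3 + J(-3, -1)*k(-1))*(-126 - 145) = (3 + ((-1)**2 - 3*(-3))*(-1)**2)*(-126 - 145) = (3 + (1 + 9)*1)*(-271) = (3 + 10*1)*(-271) = (3 + 10)*(-271) = 13*(-271) = -3523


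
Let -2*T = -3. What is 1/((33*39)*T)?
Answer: 2/3861 ≈ 0.00051800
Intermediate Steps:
T = 3/2 (T = -½*(-3) = 3/2 ≈ 1.5000)
1/((33*39)*T) = 1/((33*39)*(3/2)) = 1/(1287*(3/2)) = 1/(3861/2) = 2/3861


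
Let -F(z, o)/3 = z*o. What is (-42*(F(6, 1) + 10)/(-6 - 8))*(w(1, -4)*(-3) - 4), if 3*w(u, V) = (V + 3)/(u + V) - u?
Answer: 80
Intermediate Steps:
F(z, o) = -3*o*z (F(z, o) = -3*z*o = -3*o*z)
w(u, V) = -u/3 + (3 + V)/(3*(V + u)) (w(u, V) = ((V + 3)/(u + V) - u)/3 = ((3 + V)/(V + u) - u)/3 = (-u + (3 + V)/(V + u))/3 = -u/3 + (3 + V)/(3*(V + u)))
(-42*(F(6, 1) + 10)/(-6 - 8))*(w(1, -4)*(-3) - 4) = (-42*(-3*1*6 + 10)/(-6 - 8))*(((3 - 4 - 1*1² - 1*(-4)*1)/(3*(-4 + 1)))*(-3) - 4) = (-42*(-18 + 10)/(-14))*(((⅓)*(3 - 4 - 1*1 + 4)/(-3))*(-3) - 4) = (-(-336)*(-1)/14)*(((⅓)*(-⅓)*(3 - 4 - 1 + 4))*(-3) - 4) = (-42*4/7)*(((⅓)*(-⅓)*2)*(-3) - 4) = -24*(-2/9*(-3) - 4) = -24*(⅔ - 4) = -24*(-10/3) = 80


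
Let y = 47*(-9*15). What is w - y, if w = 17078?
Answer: 23423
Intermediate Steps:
y = -6345 (y = 47*(-135) = -6345)
w - y = 17078 - 1*(-6345) = 17078 + 6345 = 23423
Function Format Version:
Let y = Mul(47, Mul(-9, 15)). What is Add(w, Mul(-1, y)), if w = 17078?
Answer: 23423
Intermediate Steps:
y = -6345 (y = Mul(47, -135) = -6345)
Add(w, Mul(-1, y)) = Add(17078, Mul(-1, -6345)) = Add(17078, 6345) = 23423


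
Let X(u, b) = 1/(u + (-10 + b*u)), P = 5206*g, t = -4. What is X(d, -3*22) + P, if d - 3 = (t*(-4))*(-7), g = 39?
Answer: 1436465551/7075 ≈ 2.0303e+5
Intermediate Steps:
d = -109 (d = 3 - 4*(-4)*(-7) = 3 + 16*(-7) = 3 - 112 = -109)
P = 203034 (P = 5206*39 = 203034)
X(u, b) = 1/(-10 + u + b*u)
X(d, -3*22) + P = 1/(-10 - 109 - 3*22*(-109)) + 203034 = 1/(-10 - 109 - 66*(-109)) + 203034 = 1/(-10 - 109 + 7194) + 203034 = 1/7075 + 203034 = 1436465551/7075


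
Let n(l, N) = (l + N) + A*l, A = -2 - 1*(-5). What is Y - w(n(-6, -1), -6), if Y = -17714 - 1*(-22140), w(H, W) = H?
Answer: 4451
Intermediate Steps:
A = 3 (A = -2 + 5 = 3)
n(l, N) = N + 4*l (n(l, N) = (l + N) + 3*l = (N + l) + 3*l = N + 4*l)
Y = 4426 (Y = -17714 + 22140 = 4426)
Y - w(n(-6, -1), -6) = 4426 - (-1 + 4*(-6)) = 4426 - (-1 - 24) = 4426 - 1*(-25) = 4426 + 25 = 4451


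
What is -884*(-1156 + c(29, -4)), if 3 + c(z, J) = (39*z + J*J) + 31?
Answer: -16796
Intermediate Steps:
c(z, J) = 28 + J² + 39*z (c(z, J) = -3 + ((39*z + J*J) + 31) = -3 + ((39*z + J²) + 31) = -3 + ((J² + 39*z) + 31) = -3 + (31 + J² + 39*z) = 28 + J² + 39*z)
-884*(-1156 + c(29, -4)) = -884*(-1156 + (28 + (-4)² + 39*29)) = -884*(-1156 + (28 + 16 + 1131)) = -884*(-1156 + 1175) = -884*19 = -16796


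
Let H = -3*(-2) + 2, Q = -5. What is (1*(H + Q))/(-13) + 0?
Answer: -3/13 ≈ -0.23077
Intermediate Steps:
H = 8 (H = 6 + 2 = 8)
(1*(H + Q))/(-13) + 0 = (1*(8 - 5))/(-13) + 0 = -3/13 + 0 = -3/13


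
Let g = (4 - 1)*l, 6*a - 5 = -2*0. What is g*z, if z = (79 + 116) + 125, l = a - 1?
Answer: -160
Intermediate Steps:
a = ⅚ (a = ⅚ + (-2*0)/6 = ⅚ + (⅙)*0 = ⅚ + 0 = ⅚ ≈ 0.83333)
l = -⅙ (l = ⅚ - 1 = -⅙ ≈ -0.16667)
g = -½ (g = (4 - 1)*(-⅙) = 3*(-⅙) = -½ ≈ -0.50000)
z = 320 (z = 195 + 125 = 320)
g*z = -½*320 = -160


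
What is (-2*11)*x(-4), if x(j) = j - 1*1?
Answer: 110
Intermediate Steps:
x(j) = -1 + j (x(j) = j - 1 = -1 + j)
(-2*11)*x(-4) = (-2*11)*(-1 - 4) = -22*(-5) = 110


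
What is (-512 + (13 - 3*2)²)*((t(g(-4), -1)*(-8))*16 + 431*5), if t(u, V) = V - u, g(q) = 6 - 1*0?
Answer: -1412613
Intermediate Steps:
g(q) = 6 (g(q) = 6 + 0 = 6)
(-512 + (13 - 3*2)²)*((t(g(-4), -1)*(-8))*16 + 431*5) = (-512 + (13 - 3*2)²)*(((-1 - 1*6)*(-8))*16 + 431*5) = (-512 + (13 - 6)²)*(((-1 - 6)*(-8))*16 + 2155) = (-512 + 7²)*(-7*(-8)*16 + 2155) = (-512 + 49)*(56*16 + 2155) = -463*(896 + 2155) = -463*3051 = -1412613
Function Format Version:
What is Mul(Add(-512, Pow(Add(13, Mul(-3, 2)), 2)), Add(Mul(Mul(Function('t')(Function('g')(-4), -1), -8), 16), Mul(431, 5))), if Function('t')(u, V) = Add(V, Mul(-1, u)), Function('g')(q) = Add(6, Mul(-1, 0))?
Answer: -1412613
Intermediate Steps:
Function('g')(q) = 6 (Function('g')(q) = Add(6, 0) = 6)
Mul(Add(-512, Pow(Add(13, Mul(-3, 2)), 2)), Add(Mul(Mul(Function('t')(Function('g')(-4), -1), -8), 16), Mul(431, 5))) = Mul(Add(-512, Pow(Add(13, Mul(-3, 2)), 2)), Add(Mul(Mul(Add(-1, Mul(-1, 6)), -8), 16), Mul(431, 5))) = Mul(Add(-512, Pow(Add(13, -6), 2)), Add(Mul(Mul(Add(-1, -6), -8), 16), 2155)) = Mul(Add(-512, Pow(7, 2)), Add(Mul(Mul(-7, -8), 16), 2155)) = Mul(Add(-512, 49), Add(Mul(56, 16), 2155)) = Mul(-463, Add(896, 2155)) = Mul(-463, 3051) = -1412613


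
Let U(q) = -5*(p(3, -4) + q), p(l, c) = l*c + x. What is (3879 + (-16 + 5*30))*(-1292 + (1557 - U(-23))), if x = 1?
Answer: 381235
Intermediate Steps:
p(l, c) = 1 + c*l (p(l, c) = l*c + 1 = c*l + 1 = 1 + c*l)
U(q) = 55 - 5*q (U(q) = -5*((1 - 4*3) + q) = -5*((1 - 12) + q) = -5*(-11 + q) = 55 - 5*q)
(3879 + (-16 + 5*30))*(-1292 + (1557 - U(-23))) = (3879 + (-16 + 5*30))*(-1292 + (1557 - (55 - 5*(-23)))) = (3879 + (-16 + 150))*(-1292 + (1557 - (55 + 115))) = (3879 + 134)*(-1292 + (1557 - 1*170)) = 4013*(-1292 + (1557 - 170)) = 4013*(-1292 + 1387) = 4013*95 = 381235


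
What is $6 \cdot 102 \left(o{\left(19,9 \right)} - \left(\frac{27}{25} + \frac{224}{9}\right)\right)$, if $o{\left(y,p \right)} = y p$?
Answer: $\frac{2218976}{25} \approx 88759.0$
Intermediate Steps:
$o{\left(y,p \right)} = p y$
$6 \cdot 102 \left(o{\left(19,9 \right)} - \left(\frac{27}{25} + \frac{224}{9}\right)\right) = 6 \cdot 102 \left(9 \cdot 19 - \left(\frac{27}{25} + \frac{224}{9}\right)\right) = 612 \left(171 - \frac{5843}{225}\right) = 612 \cdot \frac{32632}{225} = \frac{2218976}{25}$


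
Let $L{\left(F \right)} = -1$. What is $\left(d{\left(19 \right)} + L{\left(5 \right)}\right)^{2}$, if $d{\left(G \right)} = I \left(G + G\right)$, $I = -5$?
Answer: $36481$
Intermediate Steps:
$d{\left(G \right)} = - 10 G$ ($d{\left(G \right)} = - 5 \left(G + G\right) = - 5 \cdot 2 G = - 10 G$)
$\left(d{\left(19 \right)} + L{\left(5 \right)}\right)^{2} = \left(\left(-10\right) 19 - 1\right)^{2} = \left(-190 - 1\right)^{2} = \left(-191\right)^{2} = 36481$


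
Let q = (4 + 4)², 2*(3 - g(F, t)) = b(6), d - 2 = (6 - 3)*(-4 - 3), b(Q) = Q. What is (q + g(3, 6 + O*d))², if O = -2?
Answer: 4096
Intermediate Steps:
d = -19 (d = 2 + (6 - 3)*(-4 - 3) = 2 + 3*(-7) = 2 - 21 = -19)
g(F, t) = 0 (g(F, t) = 3 - ½*6 = 3 - 3 = 0)
q = 64 (q = 8² = 64)
(q + g(3, 6 + O*d))² = (64 + 0)² = 64² = 4096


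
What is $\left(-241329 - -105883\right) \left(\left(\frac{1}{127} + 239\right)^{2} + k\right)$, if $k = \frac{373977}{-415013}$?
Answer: $- \frac{51790832680098402450}{6693744677} \approx -7.7372 \cdot 10^{9}$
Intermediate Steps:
$k = - \frac{373977}{415013}$ ($k = 373977 \left(- \frac{1}{415013}\right) = - \frac{373977}{415013} \approx -0.90112$)
$\left(-241329 - -105883\right) \left(\left(\frac{1}{127} + 239\right)^{2} + k\right) = \left(-241329 - -105883\right) \left(\left(\frac{1}{127} + 239\right)^{2} - \frac{373977}{415013}\right) = \left(-241329 + \left(-37694 + 143577\right)\right) \left(\left(\frac{1}{127} + 239\right)^{2} - \frac{373977}{415013}\right) = \left(-241329 + 105883\right) \left(\left(\frac{30354}{127}\right)^{2} - \frac{373977}{415013}\right) = - 135446 \left(\frac{921365316}{16129} - \frac{373977}{415013}\right) = \left(-135446\right) \frac{382372552014075}{6693744677} = - \frac{51790832680098402450}{6693744677}$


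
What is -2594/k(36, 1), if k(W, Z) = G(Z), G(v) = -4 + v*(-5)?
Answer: 2594/9 ≈ 288.22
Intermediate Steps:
G(v) = -4 - 5*v
k(W, Z) = -4 - 5*Z
-2594/k(36, 1) = -2594/(-4 - 5*1) = -2594/(-4 - 5) = -2594/(-9) = -2594*(-⅑) = 2594/9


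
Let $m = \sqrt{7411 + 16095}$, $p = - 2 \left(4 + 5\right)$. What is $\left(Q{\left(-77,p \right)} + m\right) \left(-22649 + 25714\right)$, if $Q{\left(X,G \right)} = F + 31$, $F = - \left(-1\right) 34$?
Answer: $199225 + 3065 \sqrt{23506} \approx 6.6914 \cdot 10^{5}$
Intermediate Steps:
$p = -18$ ($p = \left(-2\right) 9 = -18$)
$F = 34$ ($F = \left(-1\right) \left(-34\right) = 34$)
$m = \sqrt{23506} \approx 153.32$
$Q{\left(X,G \right)} = 65$ ($Q{\left(X,G \right)} = 34 + 31 = 65$)
$\left(Q{\left(-77,p \right)} + m\right) \left(-22649 + 25714\right) = \left(65 + \sqrt{23506}\right) \left(-22649 + 25714\right) = \left(65 + \sqrt{23506}\right) 3065 = 199225 + 3065 \sqrt{23506}$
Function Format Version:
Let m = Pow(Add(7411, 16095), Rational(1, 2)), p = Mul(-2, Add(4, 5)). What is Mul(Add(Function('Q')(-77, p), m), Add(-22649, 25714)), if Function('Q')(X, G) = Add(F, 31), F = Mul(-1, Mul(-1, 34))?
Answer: Add(199225, Mul(3065, Pow(23506, Rational(1, 2)))) ≈ 6.6914e+5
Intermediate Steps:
p = -18 (p = Mul(-2, 9) = -18)
F = 34 (F = Mul(-1, -34) = 34)
m = Pow(23506, Rational(1, 2)) ≈ 153.32
Function('Q')(X, G) = 65 (Function('Q')(X, G) = Add(34, 31) = 65)
Mul(Add(Function('Q')(-77, p), m), Add(-22649, 25714)) = Mul(Add(65, Pow(23506, Rational(1, 2))), Add(-22649, 25714)) = Mul(Add(65, Pow(23506, Rational(1, 2))), 3065) = Add(199225, Mul(3065, Pow(23506, Rational(1, 2))))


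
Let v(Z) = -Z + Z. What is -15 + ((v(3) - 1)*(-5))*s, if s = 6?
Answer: 15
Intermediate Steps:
v(Z) = 0
-15 + ((v(3) - 1)*(-5))*s = -15 + ((0 - 1)*(-5))*6 = -15 - 1*(-5)*6 = -15 + 5*6 = -15 + 30 = 15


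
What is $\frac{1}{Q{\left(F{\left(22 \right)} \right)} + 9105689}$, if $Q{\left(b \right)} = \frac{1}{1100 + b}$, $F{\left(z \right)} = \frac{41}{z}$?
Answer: $\frac{24241}{220731007071} \approx 1.0982 \cdot 10^{-7}$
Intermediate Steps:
$\frac{1}{Q{\left(F{\left(22 \right)} \right)} + 9105689} = \frac{1}{\frac{1}{1100 + \frac{41}{22}} + 9105689} = \frac{1}{\frac{1}{\frac{24241}{22}} + 9105689} = \frac{1}{\frac{22}{24241} + 9105689} = \frac{1}{\frac{220731007071}{24241}} = \frac{24241}{220731007071}$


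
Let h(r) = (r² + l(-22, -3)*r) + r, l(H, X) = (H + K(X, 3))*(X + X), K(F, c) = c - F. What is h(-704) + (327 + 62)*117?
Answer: 472841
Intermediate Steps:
l(H, X) = 2*X*(3 + H - X) (l(H, X) = (H + (3 - X))*(X + X) = (3 + H - X)*(2*X) = 2*X*(3 + H - X))
h(r) = r² + 97*r (h(r) = (r² + (2*(-3)*(3 - 22 - 1*(-3)))*r) + r = (r² + (2*(-3)*(3 - 22 + 3))*r) + r = (r² + (2*(-3)*(-16))*r) + r = (r² + 96*r) + r = r² + 97*r)
h(-704) + (327 + 62)*117 = -704*(97 - 704) + (327 + 62)*117 = -704*(-607) + 389*117 = 427328 + 45513 = 472841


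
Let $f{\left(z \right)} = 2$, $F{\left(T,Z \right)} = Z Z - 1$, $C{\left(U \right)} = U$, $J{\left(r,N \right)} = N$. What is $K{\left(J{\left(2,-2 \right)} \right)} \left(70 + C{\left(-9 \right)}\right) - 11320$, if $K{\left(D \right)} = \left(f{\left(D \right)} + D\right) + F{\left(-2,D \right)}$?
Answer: $-11137$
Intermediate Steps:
$F{\left(T,Z \right)} = -1 + Z^{2}$ ($F{\left(T,Z \right)} = Z^{2} - 1 = -1 + Z^{2}$)
$K{\left(D \right)} = 1 + D + D^{2}$ ($K{\left(D \right)} = \left(2 + D\right) + \left(-1 + D^{2}\right) = 1 + D + D^{2}$)
$K{\left(J{\left(2,-2 \right)} \right)} \left(70 + C{\left(-9 \right)}\right) - 11320 = \left(1 - 2 + \left(-2\right)^{2}\right) \left(70 - 9\right) - 11320 = \left(1 - 2 + 4\right) 61 - 11320 = 3 \cdot 61 - 11320 = 183 - 11320 = -11137$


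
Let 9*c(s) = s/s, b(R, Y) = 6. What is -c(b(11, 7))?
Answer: -⅑ ≈ -0.11111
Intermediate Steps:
c(s) = ⅑ (c(s) = (s/s)/9 = (⅑)*1 = ⅑)
-c(b(11, 7)) = -1*⅑ = -⅑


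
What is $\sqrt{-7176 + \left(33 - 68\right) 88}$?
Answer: $4 i \sqrt{641} \approx 101.27 i$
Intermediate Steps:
$\sqrt{-7176 + \left(33 - 68\right) 88} = \sqrt{-7176 - 3080} = \sqrt{-10256} = 4 i \sqrt{641}$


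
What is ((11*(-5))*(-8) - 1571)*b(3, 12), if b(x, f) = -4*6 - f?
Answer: 40716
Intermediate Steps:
b(x, f) = -24 - f
((11*(-5))*(-8) - 1571)*b(3, 12) = ((11*(-5))*(-8) - 1571)*(-24 - 1*12) = (-55*(-8) - 1571)*(-24 - 12) = (440 - 1571)*(-36) = -1131*(-36) = 40716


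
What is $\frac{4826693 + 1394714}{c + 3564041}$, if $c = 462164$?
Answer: $\frac{6221407}{4026205} \approx 1.5452$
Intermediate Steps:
$\frac{4826693 + 1394714}{c + 3564041} = \frac{4826693 + 1394714}{462164 + 3564041} = \frac{6221407}{4026205}$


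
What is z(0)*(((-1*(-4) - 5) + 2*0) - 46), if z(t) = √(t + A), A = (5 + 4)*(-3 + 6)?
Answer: -141*√3 ≈ -244.22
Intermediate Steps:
A = 27 (A = 9*3 = 27)
z(t) = √(27 + t) (z(t) = √(t + 27) = √(27 + t))
z(0)*(((-1*(-4) - 5) + 2*0) - 46) = √(27 + 0)*(((-1*(-4) - 5) + 2*0) - 46) = √27*(((4 - 5) + 0) - 46) = (3*√3)*((-1 + 0) - 46) = (3*√3)*(-1 - 46) = (3*√3)*(-47) = -141*√3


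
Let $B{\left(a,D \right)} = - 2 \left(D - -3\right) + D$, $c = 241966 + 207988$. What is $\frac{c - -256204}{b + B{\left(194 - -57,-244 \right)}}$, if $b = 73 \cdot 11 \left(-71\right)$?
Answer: $- \frac{235386}{18925} \approx -12.438$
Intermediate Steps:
$c = 449954$
$b = -57013$ ($b = 803 \left(-71\right) = -57013$)
$B{\left(a,D \right)} = -6 - D$ ($B{\left(a,D \right)} = - 2 \left(D + 3\right) + D = - 2 \left(3 + D\right) + D = \left(-6 - 2 D\right) + D = -6 - D$)
$\frac{c - -256204}{b + B{\left(194 - -57,-244 \right)}} = \frac{449954 - -256204}{-57013 - -238} = \frac{449954 + 256204}{-57013 + \left(-6 + 244\right)} = \frac{706158}{-57013 + 238} = \frac{706158}{-56775} = 706158 \left(- \frac{1}{56775}\right) = - \frac{235386}{18925}$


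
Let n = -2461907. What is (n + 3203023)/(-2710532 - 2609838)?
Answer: -370558/2660185 ≈ -0.13930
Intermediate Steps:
(n + 3203023)/(-2710532 - 2609838) = (-2461907 + 3203023)/(-2710532 - 2609838) = 741116/(-5320370) = 741116*(-1/5320370) = -370558/2660185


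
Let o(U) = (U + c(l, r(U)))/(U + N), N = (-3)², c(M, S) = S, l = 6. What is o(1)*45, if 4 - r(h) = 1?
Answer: 18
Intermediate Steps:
r(h) = 3 (r(h) = 4 - 1*1 = 4 - 1 = 3)
N = 9
o(U) = (3 + U)/(9 + U) (o(U) = (U + 3)/(U + 9) = (3 + U)/(9 + U))
o(1)*45 = ((3 + 1)/(9 + 1))*45 = (4/10)*45 = ((⅒)*4)*45 = (⅖)*45 = 18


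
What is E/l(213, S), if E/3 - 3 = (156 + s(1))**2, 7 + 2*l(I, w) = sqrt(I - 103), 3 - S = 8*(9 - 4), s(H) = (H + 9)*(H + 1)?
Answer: 1301118/61 + 185874*sqrt(110)/61 ≈ 53288.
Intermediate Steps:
s(H) = (1 + H)*(9 + H) (s(H) = (9 + H)*(1 + H) = (1 + H)*(9 + H))
S = -37 (S = 3 - 8*(9 - 4) = 3 - 8*5 = 3 - 1*40 = 3 - 40 = -37)
l(I, w) = -7/2 + sqrt(-103 + I)/2 (l(I, w) = -7/2 + sqrt(I - 103)/2 = -7/2 + sqrt(-103 + I)/2)
E = 92937 (E = 9 + 3*(156 + (9 + 1**2 + 10*1))**2 = 9 + 3*(156 + (9 + 1 + 10))**2 = 9 + 3*(156 + 20)**2 = 9 + 3*176**2 = 9 + 3*30976 = 9 + 92928 = 92937)
E/l(213, S) = 92937/(-7/2 + sqrt(-103 + 213)/2) = 92937/(-7/2 + sqrt(110)/2)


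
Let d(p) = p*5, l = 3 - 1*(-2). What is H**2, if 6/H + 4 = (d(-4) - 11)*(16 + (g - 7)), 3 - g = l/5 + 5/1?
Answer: 9/9025 ≈ 0.00099723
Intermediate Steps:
l = 5 (l = 3 + 2 = 5)
g = -3 (g = 3 - (5/5 + 5/1) = 3 - (5*(1/5) + 5*1) = 3 - (1 + 5) = 3 - 1*6 = 3 - 6 = -3)
d(p) = 5*p
H = -3/95 (H = 6/(-4 + (5*(-4) - 11)*(16 + (-3 - 7))) = 6/(-4 + (-20 - 11)*(16 - 10)) = 6/(-4 - 31*6) = 6/(-4 - 186) = 6/(-190) = 6*(-1/190) = -3/95 ≈ -0.031579)
H**2 = (-3/95)**2 = 9/9025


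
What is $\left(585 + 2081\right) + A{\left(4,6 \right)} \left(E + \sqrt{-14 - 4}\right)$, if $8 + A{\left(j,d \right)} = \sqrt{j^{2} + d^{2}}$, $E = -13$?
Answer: $2666 + 2 \left(4 - \sqrt{13}\right) \left(13 - 3 i \sqrt{2}\right) \approx 2676.3 - 3.347 i$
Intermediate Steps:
$A{\left(j,d \right)} = -8 + \sqrt{d^{2} + j^{2}}$ ($A{\left(j,d \right)} = -8 + \sqrt{j^{2} + d^{2}} = -8 + \sqrt{d^{2} + j^{2}}$)
$\left(585 + 2081\right) + A{\left(4,6 \right)} \left(E + \sqrt{-14 - 4}\right) = \left(585 + 2081\right) + \left(-8 + \sqrt{6^{2} + 4^{2}}\right) \left(-13 + \sqrt{-14 - 4}\right) = 2666 + \left(-8 + \sqrt{36 + 16}\right) \left(-13 + \sqrt{-18}\right) = 2666 + \left(-8 + \sqrt{52}\right) \left(-13 + 3 i \sqrt{2}\right) = 2666 + \left(-8 + 2 \sqrt{13}\right) \left(-13 + 3 i \sqrt{2}\right) = 2666 + \left(-13 + 3 i \sqrt{2}\right) \left(-8 + 2 \sqrt{13}\right)$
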